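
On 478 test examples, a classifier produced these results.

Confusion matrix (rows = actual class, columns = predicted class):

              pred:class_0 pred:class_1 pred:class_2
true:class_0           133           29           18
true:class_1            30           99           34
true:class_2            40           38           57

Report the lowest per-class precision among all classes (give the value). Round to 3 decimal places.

0.523

Per-class precision (TP/(TP+FP)):
  class_0: TP=133, FP=30+40=70 → 133/203 = 0.6552
  class_1: TP=99, FP=29+38=67 → 99/166 = 0.5964
  class_2: TP=57, FP=18+34=52 → 57/109 = 0.5229
Lowest is class 'class_2' with precision = 0.523.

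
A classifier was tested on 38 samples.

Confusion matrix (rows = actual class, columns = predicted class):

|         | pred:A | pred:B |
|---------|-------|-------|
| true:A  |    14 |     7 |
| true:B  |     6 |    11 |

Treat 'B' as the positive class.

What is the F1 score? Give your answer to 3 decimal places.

Precision = TP/(TP+FP) = 11/18 = 0.6111
Recall = TP/(TP+FN) = 11/17 = 0.6471
F1 = 2·TP/(2·TP+FP+FN) = 22/35 = 0.629

0.629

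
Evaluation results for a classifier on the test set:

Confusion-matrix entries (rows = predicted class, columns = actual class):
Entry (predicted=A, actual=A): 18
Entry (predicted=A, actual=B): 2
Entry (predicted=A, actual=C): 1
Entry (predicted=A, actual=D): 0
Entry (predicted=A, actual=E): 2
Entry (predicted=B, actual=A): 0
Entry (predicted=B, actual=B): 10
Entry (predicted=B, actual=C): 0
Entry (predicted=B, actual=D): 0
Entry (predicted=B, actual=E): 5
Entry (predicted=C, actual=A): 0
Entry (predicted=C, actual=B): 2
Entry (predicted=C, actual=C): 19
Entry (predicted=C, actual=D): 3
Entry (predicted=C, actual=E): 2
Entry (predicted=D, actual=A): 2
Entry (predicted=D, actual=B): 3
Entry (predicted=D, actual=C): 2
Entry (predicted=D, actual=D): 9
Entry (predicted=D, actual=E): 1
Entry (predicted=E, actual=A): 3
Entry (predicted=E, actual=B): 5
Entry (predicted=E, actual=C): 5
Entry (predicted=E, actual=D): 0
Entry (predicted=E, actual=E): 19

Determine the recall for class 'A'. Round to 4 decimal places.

0.7826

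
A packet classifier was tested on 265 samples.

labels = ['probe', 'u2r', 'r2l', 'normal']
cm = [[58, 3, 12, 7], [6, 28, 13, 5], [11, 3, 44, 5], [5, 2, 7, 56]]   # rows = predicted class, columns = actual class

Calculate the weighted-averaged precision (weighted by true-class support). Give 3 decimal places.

0.713

Per-class precision (TP/(TP+FP)):
  probe: TP=58, FP=3+12+7=22 → 58/80 = 0.7250
  u2r: TP=28, FP=6+13+5=24 → 28/52 = 0.5385
  r2l: TP=44, FP=11+3+5=19 → 44/63 = 0.6984
  normal: TP=56, FP=5+2+7=14 → 56/70 = 0.8000
Weighted-precision = Σ (supportᵢ/N)·precisionᵢ with N=265: (80/265)·0.7250 + (36/265)·0.5385 + (76/265)·0.6984 + (73/265)·0.8000 = 0.713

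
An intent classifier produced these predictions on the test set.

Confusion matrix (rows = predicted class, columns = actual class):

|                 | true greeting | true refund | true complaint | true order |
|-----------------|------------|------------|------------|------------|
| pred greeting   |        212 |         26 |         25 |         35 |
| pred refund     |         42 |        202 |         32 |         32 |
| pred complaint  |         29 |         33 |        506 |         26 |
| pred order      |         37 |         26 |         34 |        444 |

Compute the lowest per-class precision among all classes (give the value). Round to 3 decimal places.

0.656

Per-class precision (TP/(TP+FP)):
  greeting: TP=212, FP=26+25+35=86 → 212/298 = 0.7114
  refund: TP=202, FP=42+32+32=106 → 202/308 = 0.6558
  complaint: TP=506, FP=29+33+26=88 → 506/594 = 0.8519
  order: TP=444, FP=37+26+34=97 → 444/541 = 0.8207
Lowest is class 'refund' with precision = 0.656.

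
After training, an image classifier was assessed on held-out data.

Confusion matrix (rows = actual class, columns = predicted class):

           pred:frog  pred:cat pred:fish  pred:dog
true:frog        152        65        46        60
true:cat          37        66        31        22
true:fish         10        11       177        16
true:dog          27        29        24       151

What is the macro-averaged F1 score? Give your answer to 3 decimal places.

Per-class F1 score (2·TP/(2·TP+FP+FN)):
  frog: TP=152, FP=37+10+27=74, FN=65+46+60=171 → 304/549 = 0.5537
  cat: TP=66, FP=65+11+29=105, FN=37+31+22=90 → 132/327 = 0.4037
  fish: TP=177, FP=46+31+24=101, FN=10+11+16=37 → 354/492 = 0.7195
  dog: TP=151, FP=60+22+16=98, FN=27+29+24=80 → 302/480 = 0.6292
Macro-F1 score = mean = (0.5537 + 0.4037 + 0.7195 + 0.6292) / 4 = 0.577

0.577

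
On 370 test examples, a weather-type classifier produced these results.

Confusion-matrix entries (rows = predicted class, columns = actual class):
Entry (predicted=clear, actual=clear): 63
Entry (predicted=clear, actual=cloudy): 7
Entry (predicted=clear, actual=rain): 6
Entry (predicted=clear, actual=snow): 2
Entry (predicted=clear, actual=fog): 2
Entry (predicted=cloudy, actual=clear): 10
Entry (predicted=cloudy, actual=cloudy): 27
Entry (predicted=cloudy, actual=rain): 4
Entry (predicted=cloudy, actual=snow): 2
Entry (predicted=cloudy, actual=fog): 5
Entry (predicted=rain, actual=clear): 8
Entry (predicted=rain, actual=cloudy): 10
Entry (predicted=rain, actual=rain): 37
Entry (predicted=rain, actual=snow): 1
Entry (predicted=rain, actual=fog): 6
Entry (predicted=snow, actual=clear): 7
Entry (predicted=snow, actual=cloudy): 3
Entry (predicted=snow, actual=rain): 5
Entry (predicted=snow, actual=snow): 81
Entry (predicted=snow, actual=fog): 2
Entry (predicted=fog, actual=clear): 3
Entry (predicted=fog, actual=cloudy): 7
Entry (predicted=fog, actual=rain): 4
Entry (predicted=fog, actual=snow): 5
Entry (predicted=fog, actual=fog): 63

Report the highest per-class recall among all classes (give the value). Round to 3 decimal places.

Per-class recall (TP/(TP+FN)):
  clear: TP=63, FN=10+8+7+3=28 → 63/91 = 0.6923
  cloudy: TP=27, FN=7+10+3+7=27 → 27/54 = 0.5000
  rain: TP=37, FN=6+4+5+4=19 → 37/56 = 0.6607
  snow: TP=81, FN=2+2+1+5=10 → 81/91 = 0.8901
  fog: TP=63, FN=2+5+6+2=15 → 63/78 = 0.8077
Highest is class 'snow' with recall = 0.890.

0.890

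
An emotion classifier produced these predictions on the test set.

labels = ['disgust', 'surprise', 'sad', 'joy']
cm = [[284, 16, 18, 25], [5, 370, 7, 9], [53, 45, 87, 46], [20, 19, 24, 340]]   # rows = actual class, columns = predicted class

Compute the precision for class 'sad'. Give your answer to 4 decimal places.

Treat 'sad' as positive and all other classes as negative.
precision = TP/(TP+FP).
sad: TP=87, FP=18+7+24=49 → 87/136 = 0.63971

0.6397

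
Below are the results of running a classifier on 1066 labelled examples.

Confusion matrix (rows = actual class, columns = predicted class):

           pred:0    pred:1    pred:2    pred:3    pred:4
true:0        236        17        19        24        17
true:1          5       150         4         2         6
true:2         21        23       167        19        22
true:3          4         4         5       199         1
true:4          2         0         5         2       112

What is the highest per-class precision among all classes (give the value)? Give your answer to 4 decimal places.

0.8806

Per-class precision (TP/(TP+FP)):
  0: TP=236, FP=5+21+4+2=32 → 236/268 = 0.88060
  1: TP=150, FP=17+23+4+0=44 → 150/194 = 0.77320
  2: TP=167, FP=19+4+5+5=33 → 167/200 = 0.83500
  3: TP=199, FP=24+2+19+2=47 → 199/246 = 0.80894
  4: TP=112, FP=17+6+22+1=46 → 112/158 = 0.70886
Highest is class '0' with precision = 0.8806.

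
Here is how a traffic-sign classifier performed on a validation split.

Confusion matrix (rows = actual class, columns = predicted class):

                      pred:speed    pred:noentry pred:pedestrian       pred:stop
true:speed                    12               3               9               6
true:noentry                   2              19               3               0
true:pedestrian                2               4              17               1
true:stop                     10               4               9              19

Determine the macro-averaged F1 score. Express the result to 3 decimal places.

0.560

Per-class F1 score (2·TP/(2·TP+FP+FN)):
  speed: TP=12, FP=2+2+10=14, FN=3+9+6=18 → 24/56 = 0.4286
  noentry: TP=19, FP=3+4+4=11, FN=2+3+0=5 → 38/54 = 0.7037
  pedestrian: TP=17, FP=9+3+9=21, FN=2+4+1=7 → 34/62 = 0.5484
  stop: TP=19, FP=6+0+1=7, FN=10+4+9=23 → 38/68 = 0.5588
Macro-F1 score = mean = (0.4286 + 0.7037 + 0.5484 + 0.5588) / 4 = 0.560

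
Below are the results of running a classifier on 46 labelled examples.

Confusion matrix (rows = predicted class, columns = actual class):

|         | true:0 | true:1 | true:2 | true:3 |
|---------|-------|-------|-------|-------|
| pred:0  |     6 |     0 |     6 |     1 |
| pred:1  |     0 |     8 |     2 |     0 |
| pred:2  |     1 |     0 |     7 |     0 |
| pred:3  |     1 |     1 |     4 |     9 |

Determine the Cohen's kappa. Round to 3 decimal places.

0.546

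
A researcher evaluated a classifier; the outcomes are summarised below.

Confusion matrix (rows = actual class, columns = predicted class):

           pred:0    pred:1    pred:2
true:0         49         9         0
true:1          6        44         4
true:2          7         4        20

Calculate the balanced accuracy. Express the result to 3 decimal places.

0.768

Balanced accuracy = mean of per-class recall.
  0: recall = 49/58 = 0.8448
  1: recall = 44/54 = 0.8148
  2: recall = 20/31 = 0.6452
Mean = (0.8448 + 0.8148 + 0.6452) / 3 = 0.768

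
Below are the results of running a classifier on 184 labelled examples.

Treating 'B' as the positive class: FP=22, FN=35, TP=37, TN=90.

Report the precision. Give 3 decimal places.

Precision = TP/(TP+FP) = 37/(37+22) = 37/59 = 0.627

0.627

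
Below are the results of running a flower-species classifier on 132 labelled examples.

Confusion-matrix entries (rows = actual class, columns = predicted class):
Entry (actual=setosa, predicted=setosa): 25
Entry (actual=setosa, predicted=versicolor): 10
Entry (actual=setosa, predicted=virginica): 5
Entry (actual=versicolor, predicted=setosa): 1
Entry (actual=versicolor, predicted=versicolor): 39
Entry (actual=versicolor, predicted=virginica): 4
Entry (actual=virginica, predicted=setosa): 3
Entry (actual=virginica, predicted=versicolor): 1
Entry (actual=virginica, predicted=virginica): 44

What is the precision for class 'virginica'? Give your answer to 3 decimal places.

Treat 'virginica' as positive and all other classes as negative.
precision = TP/(TP+FP).
virginica: TP=44, FP=5+4=9 → 44/53 = 0.8302

0.830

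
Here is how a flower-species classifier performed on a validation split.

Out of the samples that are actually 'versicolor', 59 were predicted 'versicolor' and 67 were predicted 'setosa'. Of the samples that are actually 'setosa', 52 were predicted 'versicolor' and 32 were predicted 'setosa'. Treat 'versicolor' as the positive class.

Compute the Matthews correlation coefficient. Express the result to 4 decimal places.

MCC = (TP·TN − FP·FN) / √((TP+FP)(TP+FN)(TN+FP)(TN+FN))
Numerator = 59·32 − 52·67 = -1596
Denominator = √(111·126·84·99) = √116307576 = 10784.5990
MCC = -1596 / 10784.5990 = -0.1480

-0.1480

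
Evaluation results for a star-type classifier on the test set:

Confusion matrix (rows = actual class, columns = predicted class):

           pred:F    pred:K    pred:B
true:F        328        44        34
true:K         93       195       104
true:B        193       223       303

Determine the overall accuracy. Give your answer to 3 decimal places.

0.544

Accuracy = trace / total = (328+195+303=826) / 1517 = 826/1517 = 0.544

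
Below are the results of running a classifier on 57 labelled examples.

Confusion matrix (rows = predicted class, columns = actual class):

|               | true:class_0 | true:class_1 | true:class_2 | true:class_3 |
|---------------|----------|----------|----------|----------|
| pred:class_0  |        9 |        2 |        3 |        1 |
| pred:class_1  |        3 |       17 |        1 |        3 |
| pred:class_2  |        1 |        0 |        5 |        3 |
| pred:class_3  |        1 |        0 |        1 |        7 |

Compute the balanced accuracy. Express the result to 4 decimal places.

Balanced accuracy = mean of per-class recall.
  class_0: recall = 9/14 = 0.64286
  class_1: recall = 17/19 = 0.89474
  class_2: recall = 5/10 = 0.50000
  class_3: recall = 7/14 = 0.50000
Mean = (0.64286 + 0.89474 + 0.50000 + 0.50000) / 4 = 0.6344

0.6344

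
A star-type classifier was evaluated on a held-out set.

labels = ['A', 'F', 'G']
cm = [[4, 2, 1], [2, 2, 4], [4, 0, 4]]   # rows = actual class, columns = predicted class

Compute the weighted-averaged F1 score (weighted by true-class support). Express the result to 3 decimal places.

Per-class F1 score (2·TP/(2·TP+FP+FN)):
  A: TP=4, FP=2+4=6, FN=2+1=3 → 8/17 = 0.4706
  F: TP=2, FP=2+0=2, FN=2+4=6 → 4/12 = 0.3333
  G: TP=4, FP=1+4=5, FN=4+0=4 → 8/17 = 0.4706
Weighted-F1 score = Σ (supportᵢ/N)·F1 scoreᵢ with N=23: (7/23)·0.4706 + (8/23)·0.3333 + (8/23)·0.4706 = 0.423

0.423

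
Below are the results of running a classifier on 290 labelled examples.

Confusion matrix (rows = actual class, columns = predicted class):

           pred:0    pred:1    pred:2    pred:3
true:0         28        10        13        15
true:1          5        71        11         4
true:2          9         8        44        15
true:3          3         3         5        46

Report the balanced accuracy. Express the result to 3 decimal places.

0.648

Balanced accuracy = mean of per-class recall.
  0: recall = 28/66 = 0.4242
  1: recall = 71/91 = 0.7802
  2: recall = 44/76 = 0.5789
  3: recall = 46/57 = 0.8070
Mean = (0.4242 + 0.7802 + 0.5789 + 0.8070) / 4 = 0.648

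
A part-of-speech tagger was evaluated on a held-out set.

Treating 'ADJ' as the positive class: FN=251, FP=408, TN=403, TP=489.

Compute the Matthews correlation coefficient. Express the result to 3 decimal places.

MCC = (TP·TN − FP·FN) / √((TP+FP)(TP+FN)(TN+FP)(TN+FN))
Numerator = 489·403 − 408·251 = 94659
Denominator = √(897·740·811·654) = √352064929320 = 593350.5956
MCC = 94659 / 593350.5956 = 0.160

0.160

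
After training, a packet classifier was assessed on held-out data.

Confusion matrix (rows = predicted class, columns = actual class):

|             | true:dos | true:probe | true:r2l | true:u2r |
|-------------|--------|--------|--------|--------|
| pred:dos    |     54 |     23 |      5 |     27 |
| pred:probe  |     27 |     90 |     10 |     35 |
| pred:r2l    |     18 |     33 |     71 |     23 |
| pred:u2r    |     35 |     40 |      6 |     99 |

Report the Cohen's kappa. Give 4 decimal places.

Observed agreement pₒ = trace/N = 314/596 = 0.52685
Expected agreement pₑ = Σ (rowᵢ·colᵢ)/N² = (134·109 + 186·162 + 92·145 + 184·180)/596² = 0.25674
κ = (pₒ − pₑ)/(1 − pₑ) = (0.52685 − 0.25674)/(1 − 0.25674) = 0.3634

0.3634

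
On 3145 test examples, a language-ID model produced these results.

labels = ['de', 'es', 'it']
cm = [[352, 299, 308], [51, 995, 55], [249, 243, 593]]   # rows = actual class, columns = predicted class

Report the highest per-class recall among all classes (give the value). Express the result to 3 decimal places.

Per-class recall (TP/(TP+FN)):
  de: TP=352, FN=299+308=607 → 352/959 = 0.3670
  es: TP=995, FN=51+55=106 → 995/1101 = 0.9037
  it: TP=593, FN=249+243=492 → 593/1085 = 0.5465
Highest is class 'es' with recall = 0.904.

0.904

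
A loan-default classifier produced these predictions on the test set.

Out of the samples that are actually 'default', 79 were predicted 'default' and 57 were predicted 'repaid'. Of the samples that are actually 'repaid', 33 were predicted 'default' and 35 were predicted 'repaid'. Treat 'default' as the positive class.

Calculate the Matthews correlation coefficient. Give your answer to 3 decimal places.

MCC = (TP·TN − FP·FN) / √((TP+FP)(TP+FN)(TN+FP)(TN+FN))
Numerator = 79·35 − 33·57 = 884
Denominator = √(112·136·68·92) = √95291392 = 9761.7310
MCC = 884 / 9761.7310 = 0.091

0.091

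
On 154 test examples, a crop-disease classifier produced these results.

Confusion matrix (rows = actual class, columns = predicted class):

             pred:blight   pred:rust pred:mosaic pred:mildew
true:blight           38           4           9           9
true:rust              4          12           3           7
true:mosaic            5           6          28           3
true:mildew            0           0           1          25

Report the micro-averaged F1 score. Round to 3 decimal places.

Micro-averaging pools counts across classes: ΣTP=103, ΣFP=51, ΣFN=51.
Micro-F1 score = 2·TP/(2·TP+FP+FN) on pooled counts = 0.669 (equals overall accuracy in single-label multiclass).

0.669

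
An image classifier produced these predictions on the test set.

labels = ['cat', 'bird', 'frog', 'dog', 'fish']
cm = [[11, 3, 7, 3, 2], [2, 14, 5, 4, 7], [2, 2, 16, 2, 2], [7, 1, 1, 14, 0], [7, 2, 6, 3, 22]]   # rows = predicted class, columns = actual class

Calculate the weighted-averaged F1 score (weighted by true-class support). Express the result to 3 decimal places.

Per-class F1 score (2·TP/(2·TP+FP+FN)):
  cat: TP=11, FP=3+7+3+2=15, FN=2+2+7+7=18 → 22/55 = 0.4000
  bird: TP=14, FP=2+5+4+7=18, FN=3+2+1+2=8 → 28/54 = 0.5185
  frog: TP=16, FP=2+2+2+2=8, FN=7+5+1+6=19 → 32/59 = 0.5424
  dog: TP=14, FP=7+1+1+0=9, FN=3+4+2+3=12 → 28/49 = 0.5714
  fish: TP=22, FP=7+2+6+3=18, FN=2+7+2+0=11 → 44/73 = 0.6027
Weighted-F1 score = Σ (supportᵢ/N)·F1 scoreᵢ with N=145: (29/145)·0.4000 + (22/145)·0.5185 + (35/145)·0.5424 + (26/145)·0.5714 + (33/145)·0.6027 = 0.529

0.529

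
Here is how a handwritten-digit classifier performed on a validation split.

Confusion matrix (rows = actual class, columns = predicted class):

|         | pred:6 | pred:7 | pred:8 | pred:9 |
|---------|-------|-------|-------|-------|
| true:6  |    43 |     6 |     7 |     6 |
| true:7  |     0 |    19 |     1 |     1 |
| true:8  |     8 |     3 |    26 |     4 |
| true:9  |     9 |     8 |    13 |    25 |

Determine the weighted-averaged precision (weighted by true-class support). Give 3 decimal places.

0.650

Per-class precision (TP/(TP+FP)):
  6: TP=43, FP=0+8+9=17 → 43/60 = 0.7167
  7: TP=19, FP=6+3+8=17 → 19/36 = 0.5278
  8: TP=26, FP=7+1+13=21 → 26/47 = 0.5532
  9: TP=25, FP=6+1+4=11 → 25/36 = 0.6944
Weighted-precision = Σ (supportᵢ/N)·precisionᵢ with N=179: (62/179)·0.7167 + (21/179)·0.5278 + (41/179)·0.5532 + (55/179)·0.6944 = 0.650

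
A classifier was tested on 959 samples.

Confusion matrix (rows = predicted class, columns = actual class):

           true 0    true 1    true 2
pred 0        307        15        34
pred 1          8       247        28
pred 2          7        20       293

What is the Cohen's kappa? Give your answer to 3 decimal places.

Observed agreement pₒ = trace/N = 847/959 = 0.8832
Expected agreement pₑ = Σ (rowᵢ·colᵢ)/N² = (322·356 + 282·283 + 355·320)/959² = 0.3349
κ = (pₒ − pₑ)/(1 − pₑ) = (0.8832 − 0.3349)/(1 − 0.3349) = 0.824

0.824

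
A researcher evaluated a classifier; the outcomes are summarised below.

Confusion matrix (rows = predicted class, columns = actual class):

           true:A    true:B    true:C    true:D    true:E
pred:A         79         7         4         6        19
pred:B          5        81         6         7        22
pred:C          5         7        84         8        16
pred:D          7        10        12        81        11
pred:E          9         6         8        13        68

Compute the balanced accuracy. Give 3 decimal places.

0.685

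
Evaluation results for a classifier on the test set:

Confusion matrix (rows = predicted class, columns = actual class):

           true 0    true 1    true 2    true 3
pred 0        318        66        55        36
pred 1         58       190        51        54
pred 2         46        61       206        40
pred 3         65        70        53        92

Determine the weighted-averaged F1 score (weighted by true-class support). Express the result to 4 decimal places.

Per-class F1 score (2·TP/(2·TP+FP+FN)):
  0: TP=318, FP=66+55+36=157, FN=58+46+65=169 → 636/962 = 0.66112
  1: TP=190, FP=58+51+54=163, FN=66+61+70=197 → 380/740 = 0.51351
  2: TP=206, FP=46+61+40=147, FN=55+51+53=159 → 412/718 = 0.57382
  3: TP=92, FP=65+70+53=188, FN=36+54+40=130 → 184/502 = 0.36653
Weighted-F1 score = Σ (supportᵢ/N)·F1 scoreᵢ with N=1461: (487/1461)·0.66112 + (387/1461)·0.51351 + (365/1461)·0.57382 + (222/1461)·0.36653 = 0.5554

0.5554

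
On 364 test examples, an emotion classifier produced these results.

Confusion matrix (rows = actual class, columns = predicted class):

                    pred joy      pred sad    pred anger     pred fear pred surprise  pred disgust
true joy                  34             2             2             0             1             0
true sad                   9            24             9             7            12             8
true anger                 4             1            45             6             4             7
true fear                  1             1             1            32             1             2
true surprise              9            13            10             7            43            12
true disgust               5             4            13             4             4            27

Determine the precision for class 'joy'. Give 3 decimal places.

0.548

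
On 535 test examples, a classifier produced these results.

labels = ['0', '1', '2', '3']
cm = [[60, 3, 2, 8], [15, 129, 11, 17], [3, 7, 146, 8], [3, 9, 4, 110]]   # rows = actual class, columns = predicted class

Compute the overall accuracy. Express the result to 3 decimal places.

Accuracy = trace / total = (60+129+146+110=445) / 535 = 445/535 = 0.832

0.832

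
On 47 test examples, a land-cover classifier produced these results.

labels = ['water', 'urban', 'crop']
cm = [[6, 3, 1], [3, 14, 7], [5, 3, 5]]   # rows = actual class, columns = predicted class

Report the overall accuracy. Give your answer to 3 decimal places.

0.532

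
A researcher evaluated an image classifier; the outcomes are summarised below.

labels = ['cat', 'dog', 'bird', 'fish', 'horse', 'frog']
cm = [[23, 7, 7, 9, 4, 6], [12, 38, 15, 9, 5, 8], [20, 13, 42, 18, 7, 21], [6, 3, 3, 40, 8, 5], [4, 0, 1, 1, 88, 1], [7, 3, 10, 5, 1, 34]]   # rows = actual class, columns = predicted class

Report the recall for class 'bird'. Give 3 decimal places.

0.347

One-vs-rest for 'bird': TP = diagonal; FP = other classes predicted 'bird'; FN = 'bird' predicted as other.
recall = TP/(TP+FN).
bird: TP=42, FN=20+13+18+7+21=79 → 42/121 = 0.3471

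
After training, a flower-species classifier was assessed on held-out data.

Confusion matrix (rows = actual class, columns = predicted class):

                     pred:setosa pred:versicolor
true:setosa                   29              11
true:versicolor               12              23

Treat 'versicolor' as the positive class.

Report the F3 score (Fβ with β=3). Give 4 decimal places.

0.6590

Fβ = (1+β²)·TP / ((1+β²)·TP + β²·FN + FP), with β²=9
= 10·23 / (10·23 + 9·12 + 11) = 0.6590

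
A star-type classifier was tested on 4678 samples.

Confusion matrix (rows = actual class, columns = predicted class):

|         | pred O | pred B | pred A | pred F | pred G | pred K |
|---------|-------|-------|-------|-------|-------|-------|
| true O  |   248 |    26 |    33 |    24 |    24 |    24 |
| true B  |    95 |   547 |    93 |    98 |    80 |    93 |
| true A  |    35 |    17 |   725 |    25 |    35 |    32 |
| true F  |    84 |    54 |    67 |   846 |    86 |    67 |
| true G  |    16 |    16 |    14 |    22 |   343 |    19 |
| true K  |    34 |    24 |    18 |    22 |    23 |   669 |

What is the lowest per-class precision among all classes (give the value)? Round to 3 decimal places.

Per-class precision (TP/(TP+FP)):
  O: TP=248, FP=95+35+84+16+34=264 → 248/512 = 0.4844
  B: TP=547, FP=26+17+54+16+24=137 → 547/684 = 0.7997
  A: TP=725, FP=33+93+67+14+18=225 → 725/950 = 0.7632
  F: TP=846, FP=24+98+25+22+22=191 → 846/1037 = 0.8158
  G: TP=343, FP=24+80+35+86+23=248 → 343/591 = 0.5804
  K: TP=669, FP=24+93+32+67+19=235 → 669/904 = 0.7400
Lowest is class 'O' with precision = 0.484.

0.484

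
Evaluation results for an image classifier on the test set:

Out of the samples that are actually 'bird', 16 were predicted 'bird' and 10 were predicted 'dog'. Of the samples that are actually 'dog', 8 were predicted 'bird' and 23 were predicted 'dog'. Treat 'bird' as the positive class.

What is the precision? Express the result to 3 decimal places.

0.667

Precision = TP/(TP+FP) = 16/(16+8) = 16/24 = 0.667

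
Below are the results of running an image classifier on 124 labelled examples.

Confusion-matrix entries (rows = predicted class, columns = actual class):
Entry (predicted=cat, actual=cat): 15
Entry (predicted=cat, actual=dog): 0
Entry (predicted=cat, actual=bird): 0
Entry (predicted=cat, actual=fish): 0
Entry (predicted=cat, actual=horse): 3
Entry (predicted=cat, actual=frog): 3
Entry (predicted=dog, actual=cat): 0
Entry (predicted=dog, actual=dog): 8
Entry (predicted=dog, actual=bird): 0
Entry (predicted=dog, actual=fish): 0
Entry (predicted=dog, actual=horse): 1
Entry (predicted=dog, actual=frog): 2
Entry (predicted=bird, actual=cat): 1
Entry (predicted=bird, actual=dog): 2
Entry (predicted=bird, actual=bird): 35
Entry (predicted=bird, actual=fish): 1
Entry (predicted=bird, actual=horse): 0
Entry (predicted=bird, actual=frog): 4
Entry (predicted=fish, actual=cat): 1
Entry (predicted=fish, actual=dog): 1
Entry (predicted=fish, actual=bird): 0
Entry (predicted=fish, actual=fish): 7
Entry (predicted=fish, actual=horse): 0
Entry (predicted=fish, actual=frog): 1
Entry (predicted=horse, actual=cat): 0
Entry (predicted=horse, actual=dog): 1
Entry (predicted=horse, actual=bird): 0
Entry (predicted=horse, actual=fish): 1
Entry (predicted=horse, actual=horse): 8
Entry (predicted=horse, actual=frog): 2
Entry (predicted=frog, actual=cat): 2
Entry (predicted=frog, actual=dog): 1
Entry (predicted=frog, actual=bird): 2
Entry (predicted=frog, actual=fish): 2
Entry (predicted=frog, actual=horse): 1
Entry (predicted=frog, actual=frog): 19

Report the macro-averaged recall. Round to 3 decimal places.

0.703

Per-class recall (TP/(TP+FN)):
  cat: TP=15, FN=0+1+1+0+2=4 → 15/19 = 0.7895
  dog: TP=8, FN=0+2+1+1+1=5 → 8/13 = 0.6154
  bird: TP=35, FN=0+0+0+0+2=2 → 35/37 = 0.9459
  fish: TP=7, FN=0+0+1+1+2=4 → 7/11 = 0.6364
  horse: TP=8, FN=3+1+0+0+1=5 → 8/13 = 0.6154
  frog: TP=19, FN=3+2+4+1+2=12 → 19/31 = 0.6129
Macro-recall = mean = (0.7895 + 0.6154 + 0.9459 + 0.6364 + 0.6154 + 0.6129) / 6 = 0.703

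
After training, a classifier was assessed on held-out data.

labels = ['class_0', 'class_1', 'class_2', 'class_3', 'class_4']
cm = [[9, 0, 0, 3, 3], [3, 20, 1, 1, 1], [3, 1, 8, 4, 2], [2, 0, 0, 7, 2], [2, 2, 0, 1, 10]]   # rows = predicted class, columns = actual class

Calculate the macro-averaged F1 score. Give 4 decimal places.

Per-class F1 score (2·TP/(2·TP+FP+FN)):
  class_0: TP=9, FP=0+0+3+3=6, FN=3+3+2+2=10 → 18/34 = 0.52941
  class_1: TP=20, FP=3+1+1+1=6, FN=0+1+0+2=3 → 40/49 = 0.81633
  class_2: TP=8, FP=3+1+4+2=10, FN=0+1+0+0=1 → 16/27 = 0.59259
  class_3: TP=7, FP=2+0+0+2=4, FN=3+1+4+1=9 → 14/27 = 0.51852
  class_4: TP=10, FP=2+2+0+1=5, FN=3+1+2+2=8 → 20/33 = 0.60606
Macro-F1 score = mean = (0.52941 + 0.81633 + 0.59259 + 0.51852 + 0.60606) / 5 = 0.6126

0.6126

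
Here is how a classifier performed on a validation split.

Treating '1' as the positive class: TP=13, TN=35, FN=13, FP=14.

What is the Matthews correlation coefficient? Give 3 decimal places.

0.212

MCC = (TP·TN − FP·FN) / √((TP+FP)(TP+FN)(TN+FP)(TN+FN))
Numerator = 13·35 − 14·13 = 273
Denominator = √(27·26·49·48) = √1651104 = 1284.9529
MCC = 273 / 1284.9529 = 0.212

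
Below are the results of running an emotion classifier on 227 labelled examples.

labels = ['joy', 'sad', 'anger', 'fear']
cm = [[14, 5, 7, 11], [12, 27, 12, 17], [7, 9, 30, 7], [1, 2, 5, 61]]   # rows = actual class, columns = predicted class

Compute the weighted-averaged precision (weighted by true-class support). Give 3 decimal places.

Per-class precision (TP/(TP+FP)):
  joy: TP=14, FP=12+7+1=20 → 14/34 = 0.4118
  sad: TP=27, FP=5+9+2=16 → 27/43 = 0.6279
  anger: TP=30, FP=7+12+5=24 → 30/54 = 0.5556
  fear: TP=61, FP=11+17+7=35 → 61/96 = 0.6354
Weighted-precision = Σ (supportᵢ/N)·precisionᵢ with N=227: (37/227)·0.4118 + (68/227)·0.6279 + (53/227)·0.5556 + (69/227)·0.6354 = 0.578

0.578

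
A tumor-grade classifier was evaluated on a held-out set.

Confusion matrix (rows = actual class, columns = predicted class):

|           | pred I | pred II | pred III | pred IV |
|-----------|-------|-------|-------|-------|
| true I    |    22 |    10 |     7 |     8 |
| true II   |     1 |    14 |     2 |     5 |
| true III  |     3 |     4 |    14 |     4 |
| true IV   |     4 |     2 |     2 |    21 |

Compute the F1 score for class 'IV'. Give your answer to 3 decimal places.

0.627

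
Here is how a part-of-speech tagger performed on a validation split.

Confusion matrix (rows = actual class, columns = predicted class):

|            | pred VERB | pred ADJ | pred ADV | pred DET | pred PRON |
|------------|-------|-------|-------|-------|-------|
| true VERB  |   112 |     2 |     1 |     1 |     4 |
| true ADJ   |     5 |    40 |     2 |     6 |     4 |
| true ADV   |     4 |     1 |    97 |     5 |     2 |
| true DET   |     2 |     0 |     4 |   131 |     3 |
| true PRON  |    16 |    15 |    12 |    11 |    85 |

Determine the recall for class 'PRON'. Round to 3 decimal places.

One-vs-rest for 'PRON': TP = diagonal; FP = other classes predicted 'PRON'; FN = 'PRON' predicted as other.
recall = TP/(TP+FN).
PRON: TP=85, FN=16+15+12+11=54 → 85/139 = 0.6115

0.612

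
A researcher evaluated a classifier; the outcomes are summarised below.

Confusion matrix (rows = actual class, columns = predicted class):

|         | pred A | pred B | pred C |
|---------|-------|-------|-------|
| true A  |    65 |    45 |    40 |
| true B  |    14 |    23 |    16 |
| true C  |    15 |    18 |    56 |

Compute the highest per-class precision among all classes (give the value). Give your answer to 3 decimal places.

0.691

Per-class precision (TP/(TP+FP)):
  A: TP=65, FP=14+15=29 → 65/94 = 0.6915
  B: TP=23, FP=45+18=63 → 23/86 = 0.2674
  C: TP=56, FP=40+16=56 → 56/112 = 0.5000
Highest is class 'A' with precision = 0.691.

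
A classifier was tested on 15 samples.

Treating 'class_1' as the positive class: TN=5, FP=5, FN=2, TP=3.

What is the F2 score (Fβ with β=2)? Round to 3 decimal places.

0.536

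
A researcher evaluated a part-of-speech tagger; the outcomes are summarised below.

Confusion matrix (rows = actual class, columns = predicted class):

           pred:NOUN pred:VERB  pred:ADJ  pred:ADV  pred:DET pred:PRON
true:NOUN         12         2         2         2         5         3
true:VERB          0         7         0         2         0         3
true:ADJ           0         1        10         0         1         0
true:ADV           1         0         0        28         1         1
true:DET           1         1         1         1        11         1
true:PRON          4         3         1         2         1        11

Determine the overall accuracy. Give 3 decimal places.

Accuracy = trace / total = (12+7+10+28+11+11=79) / 119 = 79/119 = 0.664

0.664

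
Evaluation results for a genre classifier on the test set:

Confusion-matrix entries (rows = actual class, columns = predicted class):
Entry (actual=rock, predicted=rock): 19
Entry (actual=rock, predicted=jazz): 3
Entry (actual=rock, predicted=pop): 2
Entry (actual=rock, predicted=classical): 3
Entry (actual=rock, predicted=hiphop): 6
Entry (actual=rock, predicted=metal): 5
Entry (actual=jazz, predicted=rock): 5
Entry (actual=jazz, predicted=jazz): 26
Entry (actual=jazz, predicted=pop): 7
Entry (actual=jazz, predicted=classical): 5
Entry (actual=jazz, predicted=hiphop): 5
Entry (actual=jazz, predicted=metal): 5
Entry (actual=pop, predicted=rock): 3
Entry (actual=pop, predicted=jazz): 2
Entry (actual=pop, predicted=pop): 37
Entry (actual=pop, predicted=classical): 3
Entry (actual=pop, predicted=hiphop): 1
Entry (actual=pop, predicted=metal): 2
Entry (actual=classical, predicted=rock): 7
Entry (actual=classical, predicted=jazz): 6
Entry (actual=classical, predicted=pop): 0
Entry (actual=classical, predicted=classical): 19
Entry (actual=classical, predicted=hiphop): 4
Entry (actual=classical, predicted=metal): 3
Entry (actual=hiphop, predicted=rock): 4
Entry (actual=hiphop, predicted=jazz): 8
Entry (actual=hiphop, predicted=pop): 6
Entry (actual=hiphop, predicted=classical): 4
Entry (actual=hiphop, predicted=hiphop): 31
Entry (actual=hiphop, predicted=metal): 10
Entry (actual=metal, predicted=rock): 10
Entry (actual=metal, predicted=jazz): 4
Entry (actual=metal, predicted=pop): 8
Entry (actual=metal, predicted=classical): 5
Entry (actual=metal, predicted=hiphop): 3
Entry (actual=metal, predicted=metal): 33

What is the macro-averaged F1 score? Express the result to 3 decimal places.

Per-class F1 score (2·TP/(2·TP+FP+FN)):
  rock: TP=19, FP=5+3+7+4+10=29, FN=3+2+3+6+5=19 → 38/86 = 0.4419
  jazz: TP=26, FP=3+2+6+8+4=23, FN=5+7+5+5+5=27 → 52/102 = 0.5098
  pop: TP=37, FP=2+7+0+6+8=23, FN=3+2+3+1+2=11 → 74/108 = 0.6852
  classical: TP=19, FP=3+5+3+4+5=20, FN=7+6+0+4+3=20 → 38/78 = 0.4872
  hiphop: TP=31, FP=6+5+1+4+3=19, FN=4+8+6+4+10=32 → 62/113 = 0.5487
  metal: TP=33, FP=5+5+2+3+10=25, FN=10+4+8+5+3=30 → 66/121 = 0.5455
Macro-F1 score = mean = (0.4419 + 0.5098 + 0.6852 + 0.4872 + 0.5487 + 0.5455) / 6 = 0.536

0.536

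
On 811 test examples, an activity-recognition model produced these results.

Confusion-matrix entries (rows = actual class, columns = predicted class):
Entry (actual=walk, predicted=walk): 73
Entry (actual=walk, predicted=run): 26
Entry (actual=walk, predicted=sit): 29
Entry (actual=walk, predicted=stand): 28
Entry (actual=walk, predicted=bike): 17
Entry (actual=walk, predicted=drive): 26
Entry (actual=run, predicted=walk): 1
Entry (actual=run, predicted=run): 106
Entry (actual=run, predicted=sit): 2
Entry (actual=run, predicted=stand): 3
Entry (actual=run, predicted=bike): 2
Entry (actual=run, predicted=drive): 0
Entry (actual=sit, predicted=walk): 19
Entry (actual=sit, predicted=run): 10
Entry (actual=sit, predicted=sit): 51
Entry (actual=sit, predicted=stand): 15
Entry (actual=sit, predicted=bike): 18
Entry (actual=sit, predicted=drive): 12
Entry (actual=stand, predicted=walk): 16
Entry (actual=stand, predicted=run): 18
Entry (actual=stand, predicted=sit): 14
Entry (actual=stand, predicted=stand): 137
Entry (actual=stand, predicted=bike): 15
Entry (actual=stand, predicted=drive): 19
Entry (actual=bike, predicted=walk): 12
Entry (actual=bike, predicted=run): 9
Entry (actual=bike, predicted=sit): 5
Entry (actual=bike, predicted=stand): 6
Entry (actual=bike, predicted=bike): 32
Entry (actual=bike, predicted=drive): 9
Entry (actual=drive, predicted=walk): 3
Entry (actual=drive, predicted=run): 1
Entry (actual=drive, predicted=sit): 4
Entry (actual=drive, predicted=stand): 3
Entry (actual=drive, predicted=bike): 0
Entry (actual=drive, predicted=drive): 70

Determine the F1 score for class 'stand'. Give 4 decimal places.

0.6667

Take TP from the diagonal, FP from the rest of the 'stand' prediction marginal, FN from the rest of the 'stand' actual marginal.
F1 score = 2·TP/(2·TP+FP+FN).
stand: TP=137, FP=28+3+15+6+3=55, FN=16+18+14+15+19=82 → 274/411 = 0.66667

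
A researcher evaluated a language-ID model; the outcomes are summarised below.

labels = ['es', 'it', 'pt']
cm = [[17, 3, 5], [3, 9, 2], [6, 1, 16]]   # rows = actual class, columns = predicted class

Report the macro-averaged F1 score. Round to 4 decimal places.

0.6763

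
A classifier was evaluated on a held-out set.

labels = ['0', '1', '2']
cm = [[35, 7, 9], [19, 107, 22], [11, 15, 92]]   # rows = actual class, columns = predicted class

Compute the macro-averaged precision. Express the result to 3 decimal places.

Per-class precision (TP/(TP+FP)):
  0: TP=35, FP=19+11=30 → 35/65 = 0.5385
  1: TP=107, FP=7+15=22 → 107/129 = 0.8295
  2: TP=92, FP=9+22=31 → 92/123 = 0.7480
Macro-precision = mean = (0.5385 + 0.8295 + 0.7480) / 3 = 0.705

0.705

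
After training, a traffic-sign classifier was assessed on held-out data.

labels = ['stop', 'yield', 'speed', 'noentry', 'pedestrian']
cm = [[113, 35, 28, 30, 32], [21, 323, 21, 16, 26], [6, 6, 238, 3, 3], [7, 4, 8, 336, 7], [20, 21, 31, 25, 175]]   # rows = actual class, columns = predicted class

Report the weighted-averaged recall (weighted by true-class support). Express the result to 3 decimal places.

Per-class recall (TP/(TP+FN)):
  stop: TP=113, FN=35+28+30+32=125 → 113/238 = 0.4748
  yield: TP=323, FN=21+21+16+26=84 → 323/407 = 0.7936
  speed: TP=238, FN=6+6+3+3=18 → 238/256 = 0.9297
  noentry: TP=336, FN=7+4+8+7=26 → 336/362 = 0.9282
  pedestrian: TP=175, FN=20+21+31+25=97 → 175/272 = 0.6434
Weighted-recall = Σ (supportᵢ/N)·recallᵢ with N=1535: (238/1535)·0.4748 + (407/1535)·0.7936 + (256/1535)·0.9297 + (362/1535)·0.9282 + (272/1535)·0.6434 = 0.772

0.772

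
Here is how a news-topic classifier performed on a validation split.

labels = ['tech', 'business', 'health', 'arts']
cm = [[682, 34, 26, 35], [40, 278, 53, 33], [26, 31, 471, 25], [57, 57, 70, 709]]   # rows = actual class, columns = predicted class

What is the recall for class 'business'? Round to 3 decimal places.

0.688

recall = TP/(TP+FN).
business: TP=278, FN=40+53+33=126 → 278/404 = 0.6881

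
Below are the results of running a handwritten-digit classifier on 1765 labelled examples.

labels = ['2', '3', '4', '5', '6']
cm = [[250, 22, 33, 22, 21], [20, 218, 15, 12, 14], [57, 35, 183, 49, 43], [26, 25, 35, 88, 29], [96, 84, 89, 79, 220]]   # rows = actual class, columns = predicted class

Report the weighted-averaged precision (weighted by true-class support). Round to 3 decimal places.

Per-class precision (TP/(TP+FP)):
  2: TP=250, FP=20+57+26+96=199 → 250/449 = 0.5568
  3: TP=218, FP=22+35+25+84=166 → 218/384 = 0.5677
  4: TP=183, FP=33+15+35+89=172 → 183/355 = 0.5155
  5: TP=88, FP=22+12+49+79=162 → 88/250 = 0.3520
  6: TP=220, FP=21+14+43+29=107 → 220/327 = 0.6728
Weighted-precision = Σ (supportᵢ/N)·precisionᵢ with N=1765: (348/1765)·0.5568 + (279/1765)·0.5677 + (367/1765)·0.5155 + (203/1765)·0.3520 + (568/1765)·0.6728 = 0.564

0.564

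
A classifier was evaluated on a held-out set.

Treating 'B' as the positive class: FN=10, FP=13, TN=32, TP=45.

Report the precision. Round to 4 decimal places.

Precision = TP/(TP+FP) = 45/(45+13) = 45/58 = 0.7759

0.7759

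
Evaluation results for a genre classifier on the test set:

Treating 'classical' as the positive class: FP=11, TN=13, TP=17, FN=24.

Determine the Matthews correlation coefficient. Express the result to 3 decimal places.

-0.043

MCC = (TP·TN − FP·FN) / √((TP+FP)(TP+FN)(TN+FP)(TN+FN))
Numerator = 17·13 − 11·24 = -43
Denominator = √(28·41·24·37) = √1019424 = 1009.6653
MCC = -43 / 1009.6653 = -0.043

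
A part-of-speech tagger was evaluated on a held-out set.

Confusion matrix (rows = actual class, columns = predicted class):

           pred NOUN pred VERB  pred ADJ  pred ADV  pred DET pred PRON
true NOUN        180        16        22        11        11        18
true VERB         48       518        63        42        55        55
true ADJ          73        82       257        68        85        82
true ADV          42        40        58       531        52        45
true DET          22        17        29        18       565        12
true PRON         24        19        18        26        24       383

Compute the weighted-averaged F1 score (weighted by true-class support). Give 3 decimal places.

Per-class F1 score (2·TP/(2·TP+FP+FN)):
  NOUN: TP=180, FP=48+73+42+22+24=209, FN=16+22+11+11+18=78 → 360/647 = 0.5564
  VERB: TP=518, FP=16+82+40+17+19=174, FN=48+63+42+55+55=263 → 1036/1473 = 0.7033
  ADJ: TP=257, FP=22+63+58+29+18=190, FN=73+82+68+85+82=390 → 514/1094 = 0.4698
  ADV: TP=531, FP=11+42+68+18+26=165, FN=42+40+58+52+45=237 → 1062/1464 = 0.7254
  DET: TP=565, FP=11+55+85+52+24=227, FN=22+17+29+18+12=98 → 1130/1455 = 0.7766
  PRON: TP=383, FP=18+55+82+45+12=212, FN=24+19+18+26+24=111 → 766/1089 = 0.7034
Weighted-F1 score = Σ (supportᵢ/N)·F1 scoreᵢ with N=3611: (258/3611)·0.5564 + (781/3611)·0.7033 + (647/3611)·0.4698 + (768/3611)·0.7254 + (663/3611)·0.7766 + (494/3611)·0.7034 = 0.669

0.669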